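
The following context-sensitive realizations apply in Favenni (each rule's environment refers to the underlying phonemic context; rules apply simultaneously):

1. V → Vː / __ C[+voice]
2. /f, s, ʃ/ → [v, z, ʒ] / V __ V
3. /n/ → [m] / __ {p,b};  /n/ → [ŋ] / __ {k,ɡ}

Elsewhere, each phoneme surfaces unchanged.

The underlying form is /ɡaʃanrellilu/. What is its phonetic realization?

/ɡ/ stays [ɡ].
/a/ (between /ɡ/ and /ʃ/): rule 1 targets it, but not before a voiced consonant → unchanged [a].
/ʃ/ meets the environment for rule 2 (between two vowels) → [ʒ].
Rule 1 applies to /a/ (between /ʃ/ and /n/: before a voiced consonant) → [aː].
/n/ (between /a/ and /r/) is in the target of rule 3 but the environment (before a labial or velar stop) is not met → [n].
/r/ (between /n/ and /e/): no rule targets it → [r].
Rule 1 applies to /e/ (between /r/ and /l/: before a voiced consonant) → [eː].
/l/ — not in any rule's target class → [l].
/l/ (between /l/ and /i/) is unaffected → [l].
/i/ meets the environment for rule 1 (before a voiced consonant) → [iː].
/l/ (between /i/ and /u/) is unaffected → [l].
/u/ (word-final) is in the target of rule 1 but the environment (before a voiced consonant) is not met → [u].

[ɡaʒaːnreːlliːlu]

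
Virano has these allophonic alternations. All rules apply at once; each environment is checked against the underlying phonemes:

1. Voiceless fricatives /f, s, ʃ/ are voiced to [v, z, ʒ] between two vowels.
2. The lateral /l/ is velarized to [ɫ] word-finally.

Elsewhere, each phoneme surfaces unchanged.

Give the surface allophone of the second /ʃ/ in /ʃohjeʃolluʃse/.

/ʃ/ — between /e/ and /o/, between two vowels — surfaces as [ʒ] (rule 1).

[ʒ]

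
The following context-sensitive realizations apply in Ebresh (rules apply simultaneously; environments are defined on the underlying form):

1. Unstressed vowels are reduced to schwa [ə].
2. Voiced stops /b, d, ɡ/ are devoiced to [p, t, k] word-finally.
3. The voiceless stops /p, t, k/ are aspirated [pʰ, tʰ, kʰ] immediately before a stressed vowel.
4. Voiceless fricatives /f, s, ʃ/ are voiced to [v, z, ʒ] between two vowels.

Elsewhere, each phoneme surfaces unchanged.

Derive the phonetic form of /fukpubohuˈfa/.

[fəkpəbəhəˈva]

/f/ (word-initial) fails the environment for rule 4, so it stays [f].
/u/ (between /f/ and /k/) occurs in an unstressed syllable → [ə] by rule 1.
/k/ — between /u/ and /p/; rule 3 does not apply here → [k].
/p/ (between /k/ and /u/) is in the target of rule 3 but the environment (immediately before a stressed vowel) is not met → [p].
/u/ — between /p/ and /b/, in an unstressed syllable — surfaces as [ə] (rule 1).
/b/ (between /u/ and /o/) is in the target of rule 2 but the environment (word-finally) is not met → [b].
/o/ (between /b/ and /h/) occurs in an unstressed syllable → [ə] by rule 1.
/h/ — not in any rule's target class → [h].
/u/ — between /h/ and /f/, in an unstressed syllable — surfaces as [ə] (rule 1).
/f/ (between /u/ and /a/): between two vowels, so rule 4 applies → [v].
/a/ (word-final) is in the target of rule 1 but the environment (in an unstressed syllable) is not met → [a].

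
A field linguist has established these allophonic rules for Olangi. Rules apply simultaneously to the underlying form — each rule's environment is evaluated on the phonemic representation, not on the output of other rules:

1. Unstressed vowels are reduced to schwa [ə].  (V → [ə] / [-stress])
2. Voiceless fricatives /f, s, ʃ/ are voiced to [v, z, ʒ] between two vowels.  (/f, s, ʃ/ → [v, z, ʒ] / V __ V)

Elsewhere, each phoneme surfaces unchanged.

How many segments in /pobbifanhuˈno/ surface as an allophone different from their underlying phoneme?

5

Segments that undergo a rule: /o/ → [ə] (rule 1); /i/ → [ə] (rule 1); /f/ → [v] (rule 2); /a/ → [ə] (rule 1); /u/ → [ə] (rule 1).
All other segments surface unchanged.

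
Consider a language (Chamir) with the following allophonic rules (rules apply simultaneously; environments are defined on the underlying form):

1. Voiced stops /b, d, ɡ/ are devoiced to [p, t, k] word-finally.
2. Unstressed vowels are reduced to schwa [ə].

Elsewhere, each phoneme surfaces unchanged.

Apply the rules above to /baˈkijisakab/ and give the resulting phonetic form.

[bəˈkijəsəkəp]

/b/ (word-initial): rule 1 targets it, but not word-finally → unchanged [b].
/a/ — between /b/ and /k/, in an unstressed syllable — surfaces as [ə] (rule 2).
/k/ (between /a/ and /i/): no rule targets it → [k].
/i/ (between /k/ and /j/) fails the environment for rule 2, so it stays [i].
/j/ stays [j].
/i/ meets the environment for rule 2 (in an unstressed syllable) → [ə].
/s/ — not in any rule's target class → [s].
Rule 2 applies to /a/ (between /s/ and /k/: in an unstressed syllable) → [ə].
/k/ (between /a/ and /a/) is unaffected → [k].
/a/ (between /k/ and /b/): in an unstressed syllable, so rule 2 applies → [ə].
/b/ meets the environment for rule 1 (word-finally) → [p].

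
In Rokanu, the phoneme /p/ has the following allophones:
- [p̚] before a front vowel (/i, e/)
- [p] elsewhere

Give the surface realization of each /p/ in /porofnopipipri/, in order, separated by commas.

Occurrence 1 (position 1): no conditioning environment matches → elsewhere allophone [p].
Occurrence 2 (position 8): before a front vowel (/i, e/) → [p̚].
Occurrence 3 (position 10): before a front vowel (/i, e/) → [p̚].
Occurrence 4 (position 12): no conditioning environment matches → elsewhere allophone [p].

[p], [p̚], [p̚], [p]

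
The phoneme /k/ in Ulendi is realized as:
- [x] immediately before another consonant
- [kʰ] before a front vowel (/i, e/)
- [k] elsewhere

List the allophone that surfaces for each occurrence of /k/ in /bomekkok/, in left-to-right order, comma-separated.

[x], [k], [k]

Occurrence 1 (position 5): immediately before another consonant → [x].
Occurrence 2 (position 6): no conditioning environment matches → elsewhere allophone [k].
Occurrence 3 (position 8): no conditioning environment matches → elsewhere allophone [k].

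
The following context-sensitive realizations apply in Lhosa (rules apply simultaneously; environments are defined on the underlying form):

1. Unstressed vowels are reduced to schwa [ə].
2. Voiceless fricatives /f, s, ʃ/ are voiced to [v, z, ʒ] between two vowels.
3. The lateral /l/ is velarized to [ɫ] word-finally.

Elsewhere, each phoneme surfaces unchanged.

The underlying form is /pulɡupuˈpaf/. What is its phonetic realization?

[pəlɡəpəˈpaf]

Rule 1 applies to /u/ (between /p/ and /l/: in an unstressed syllable) → [ə].
/l/ — between /u/ and /ɡ/; rule 3 does not apply here → [l].
/u/ — between /ɡ/ and /p/, in an unstressed syllable — surfaces as [ə] (rule 1).
Rule 1 applies to /u/ (between /p/ and /p/: in an unstressed syllable) → [ə].
/a/ (between /p/ and /f/) is in the target of rule 1 but the environment (in an unstressed syllable) is not met → [a].
/f/ (word-final): rule 2 targets it, but not between two vowels → unchanged [f].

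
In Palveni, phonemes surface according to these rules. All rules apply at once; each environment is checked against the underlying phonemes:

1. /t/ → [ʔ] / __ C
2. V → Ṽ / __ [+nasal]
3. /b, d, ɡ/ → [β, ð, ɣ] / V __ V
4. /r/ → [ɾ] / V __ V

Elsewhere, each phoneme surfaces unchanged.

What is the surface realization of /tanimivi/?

[tãnĩmivi]

/t/ (word-initial) is in the target of rule 1 but the environment (immediately before a consonant) is not met → [t].
Rule 2 applies to /a/ (between /t/ and /n/: before a nasal consonant) → [ã].
/n/ stays [n].
/i/ — between /n/ and /m/, before a nasal consonant — surfaces as [ĩ] (rule 2).
/m/ stays [m].
/i/ (between /m/ and /v/) fails the environment for rule 2, so it stays [i].
/v/ (between /i/ and /i/) is unaffected → [v].
/i/ — word-final; rule 2 does not apply here → [i].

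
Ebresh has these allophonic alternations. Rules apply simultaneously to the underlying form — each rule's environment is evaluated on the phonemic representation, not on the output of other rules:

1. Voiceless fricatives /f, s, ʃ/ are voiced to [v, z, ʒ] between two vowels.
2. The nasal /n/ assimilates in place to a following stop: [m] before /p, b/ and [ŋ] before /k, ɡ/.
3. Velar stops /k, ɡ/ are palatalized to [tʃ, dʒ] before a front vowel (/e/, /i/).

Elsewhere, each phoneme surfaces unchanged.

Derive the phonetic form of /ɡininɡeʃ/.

/ɡ/ — word-initial, before a front vowel — surfaces as [dʒ] (rule 3).
/i/ (between /ɡ/ and /n/): no rule targets it → [i].
/n/ — between /i/ and /i/; rule 2 does not apply here → [n].
/i/ (between /n/ and /n/): no rule targets it → [i].
/n/ meets the environment for rule 2 (before a labial or velar stop) → [ŋ].
/ɡ/ meets the environment for rule 3 (before a front vowel) → [dʒ].
/e/ — not in any rule's target class → [e].
/ʃ/ (word-final) fails the environment for rule 1, so it stays [ʃ].

[dʒiniŋdʒeʃ]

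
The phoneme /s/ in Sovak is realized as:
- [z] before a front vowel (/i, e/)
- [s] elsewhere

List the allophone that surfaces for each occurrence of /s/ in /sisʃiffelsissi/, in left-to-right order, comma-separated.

[z], [s], [z], [s], [z]

Occurrence 1 (position 1): before a front vowel (/i, e/) → [z].
Occurrence 2 (position 3): no conditioning environment matches → elsewhere allophone [s].
Occurrence 3 (position 10): before a front vowel (/i, e/) → [z].
Occurrence 4 (position 12): no conditioning environment matches → elsewhere allophone [s].
Occurrence 5 (position 13): before a front vowel (/i, e/) → [z].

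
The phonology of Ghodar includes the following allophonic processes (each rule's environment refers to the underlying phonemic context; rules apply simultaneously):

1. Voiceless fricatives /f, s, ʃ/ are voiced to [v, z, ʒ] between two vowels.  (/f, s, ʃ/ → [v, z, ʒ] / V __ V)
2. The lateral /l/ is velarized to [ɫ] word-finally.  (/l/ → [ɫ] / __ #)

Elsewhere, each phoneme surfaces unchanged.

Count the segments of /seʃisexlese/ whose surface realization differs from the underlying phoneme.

3

Segments that undergo a rule: /ʃ/ → [ʒ] (rule 1); /s/ → [z] (rule 1); /s/ → [z] (rule 1).
All other segments surface unchanged.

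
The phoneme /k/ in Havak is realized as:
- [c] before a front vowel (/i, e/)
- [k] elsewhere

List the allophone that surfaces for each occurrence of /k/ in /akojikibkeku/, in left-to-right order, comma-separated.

Occurrence 1 (position 2): no conditioning environment matches → elsewhere allophone [k].
Occurrence 2 (position 6): before a front vowel → [c].
Occurrence 3 (position 9): before a front vowel → [c].
Occurrence 4 (position 11): no conditioning environment matches → elsewhere allophone [k].

[k], [c], [c], [k]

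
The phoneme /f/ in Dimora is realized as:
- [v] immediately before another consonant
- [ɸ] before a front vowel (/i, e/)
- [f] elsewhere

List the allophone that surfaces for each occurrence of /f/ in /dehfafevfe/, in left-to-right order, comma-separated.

[f], [ɸ], [ɸ]

Occurrence 1 (position 4): no conditioning environment matches → elsewhere allophone [f].
Occurrence 2 (position 6): before a front vowel (/i, e/) → [ɸ].
Occurrence 3 (position 9): before a front vowel (/i, e/) → [ɸ].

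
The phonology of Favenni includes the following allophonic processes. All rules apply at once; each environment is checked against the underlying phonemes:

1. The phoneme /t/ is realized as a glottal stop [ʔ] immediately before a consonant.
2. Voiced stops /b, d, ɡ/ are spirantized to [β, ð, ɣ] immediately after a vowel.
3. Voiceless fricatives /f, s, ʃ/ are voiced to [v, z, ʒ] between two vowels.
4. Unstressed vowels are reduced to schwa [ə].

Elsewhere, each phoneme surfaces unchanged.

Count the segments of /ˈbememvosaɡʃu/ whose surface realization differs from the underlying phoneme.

6

Segments that undergo a rule: /e/ → [ə] (rule 4); /o/ → [ə] (rule 4); /s/ → [z] (rule 3); /a/ → [ə] (rule 4); /ɡ/ → [ɣ] (rule 2); /u/ → [ə] (rule 4).
All other segments surface unchanged.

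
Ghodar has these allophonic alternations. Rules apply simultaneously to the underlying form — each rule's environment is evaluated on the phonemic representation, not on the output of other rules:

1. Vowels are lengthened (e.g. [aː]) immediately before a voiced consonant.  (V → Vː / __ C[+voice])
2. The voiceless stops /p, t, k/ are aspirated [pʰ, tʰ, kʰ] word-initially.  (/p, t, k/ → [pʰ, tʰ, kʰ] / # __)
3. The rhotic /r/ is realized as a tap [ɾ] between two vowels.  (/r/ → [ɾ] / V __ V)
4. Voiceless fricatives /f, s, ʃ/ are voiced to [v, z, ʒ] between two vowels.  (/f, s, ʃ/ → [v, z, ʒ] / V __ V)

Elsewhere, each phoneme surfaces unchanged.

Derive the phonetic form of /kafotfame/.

/k/ (word-initial) occurs word-initially → [kʰ] by rule 2.
/a/ — between /k/ and /f/; rule 1 does not apply here → [a].
Rule 4 applies to /f/ (between /a/ and /o/: between two vowels) → [v].
/o/ (between /f/ and /t/): rule 1 targets it, but not before a voiced consonant → unchanged [o].
/t/ (between /o/ and /f/) fails the environment for rule 2, so it stays [t].
/f/ (between /t/ and /a/): rule 4 targets it, but not between two vowels → unchanged [f].
/a/ (between /f/ and /m/): before a voiced consonant, so rule 1 applies → [aː].
/m/ (between /a/ and /e/) is unaffected → [m].
/e/ (word-final) fails the environment for rule 1, so it stays [e].

[kʰavotfaːme]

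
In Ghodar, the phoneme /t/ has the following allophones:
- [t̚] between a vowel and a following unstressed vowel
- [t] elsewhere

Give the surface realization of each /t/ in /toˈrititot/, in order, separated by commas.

[t], [t̚], [t̚], [t]

Occurrence 1 (position 1): no conditioning environment matches → elsewhere allophone [t].
Occurrence 2 (position 5): between a vowel and a following unstressed vowel → [t̚].
Occurrence 3 (position 7): between a vowel and a following unstressed vowel → [t̚].
Occurrence 4 (position 9): no conditioning environment matches → elsewhere allophone [t].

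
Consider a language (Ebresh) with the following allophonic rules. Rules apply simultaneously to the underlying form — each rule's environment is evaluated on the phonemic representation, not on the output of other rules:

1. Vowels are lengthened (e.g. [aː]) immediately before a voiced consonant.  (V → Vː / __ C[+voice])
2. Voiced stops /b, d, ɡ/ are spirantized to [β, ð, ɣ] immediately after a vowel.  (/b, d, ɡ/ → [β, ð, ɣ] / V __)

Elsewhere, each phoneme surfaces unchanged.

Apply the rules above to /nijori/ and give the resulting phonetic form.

Rule 1 applies to /i/ (between /n/ and /j/: before a voiced consonant) → [iː].
/o/ — between /j/ and /r/, before a voiced consonant — surfaces as [oː] (rule 1).
/i/ (word-final) is in the target of rule 1 but the environment (before a voiced consonant) is not met → [i].

[niːjoːri]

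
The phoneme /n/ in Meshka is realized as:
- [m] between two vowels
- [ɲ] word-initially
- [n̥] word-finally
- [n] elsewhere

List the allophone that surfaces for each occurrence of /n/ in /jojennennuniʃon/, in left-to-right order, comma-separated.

[n], [n], [n], [n], [m], [n̥]

Occurrence 1 (position 5): no conditioning environment matches → elsewhere allophone [n].
Occurrence 2 (position 6): no conditioning environment matches → elsewhere allophone [n].
Occurrence 3 (position 8): no conditioning environment matches → elsewhere allophone [n].
Occurrence 4 (position 9): no conditioning environment matches → elsewhere allophone [n].
Occurrence 5 (position 11): between two vowels → [m].
Occurrence 6 (position 15): word-finally → [n̥].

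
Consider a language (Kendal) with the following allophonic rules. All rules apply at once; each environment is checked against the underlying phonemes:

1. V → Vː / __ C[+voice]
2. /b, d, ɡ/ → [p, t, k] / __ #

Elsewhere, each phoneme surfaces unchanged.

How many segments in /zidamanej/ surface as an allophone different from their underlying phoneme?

Segments that undergo a rule: /i/ → [iː] (rule 1); /a/ → [aː] (rule 1); /a/ → [aː] (rule 1); /e/ → [eː] (rule 1).
All other segments surface unchanged.

4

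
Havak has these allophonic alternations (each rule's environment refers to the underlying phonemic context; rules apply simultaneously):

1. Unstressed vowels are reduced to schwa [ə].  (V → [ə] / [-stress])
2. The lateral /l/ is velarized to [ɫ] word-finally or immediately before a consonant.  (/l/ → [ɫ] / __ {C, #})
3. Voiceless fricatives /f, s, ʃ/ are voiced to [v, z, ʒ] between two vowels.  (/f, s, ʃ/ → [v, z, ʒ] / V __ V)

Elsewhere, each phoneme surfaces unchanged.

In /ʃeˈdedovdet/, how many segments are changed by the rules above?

Segments that undergo a rule: /e/ → [ə] (rule 1); /o/ → [ə] (rule 1); /e/ → [ə] (rule 1).
All other segments surface unchanged.

3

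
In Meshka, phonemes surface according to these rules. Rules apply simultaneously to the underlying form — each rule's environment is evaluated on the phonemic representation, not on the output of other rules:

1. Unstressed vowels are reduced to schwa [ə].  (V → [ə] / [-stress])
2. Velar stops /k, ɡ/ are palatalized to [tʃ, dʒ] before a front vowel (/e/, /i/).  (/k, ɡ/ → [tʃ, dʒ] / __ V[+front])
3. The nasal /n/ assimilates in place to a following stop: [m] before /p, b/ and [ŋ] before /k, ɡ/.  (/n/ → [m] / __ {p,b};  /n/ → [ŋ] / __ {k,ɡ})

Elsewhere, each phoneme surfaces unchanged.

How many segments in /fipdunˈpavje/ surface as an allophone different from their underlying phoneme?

Segments that undergo a rule: /i/ → [ə] (rule 1); /u/ → [ə] (rule 1); /n/ → [m] (rule 3); /e/ → [ə] (rule 1).
All other segments surface unchanged.

4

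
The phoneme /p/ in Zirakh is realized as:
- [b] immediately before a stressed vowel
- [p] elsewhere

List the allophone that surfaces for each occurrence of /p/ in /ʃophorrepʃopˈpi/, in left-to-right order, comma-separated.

Occurrence 1 (position 3): no conditioning environment matches → elsewhere allophone [p].
Occurrence 2 (position 9): no conditioning environment matches → elsewhere allophone [p].
Occurrence 3 (position 12): no conditioning environment matches → elsewhere allophone [p].
Occurrence 4 (position 13): immediately before a stressed vowel → [b].

[p], [p], [p], [b]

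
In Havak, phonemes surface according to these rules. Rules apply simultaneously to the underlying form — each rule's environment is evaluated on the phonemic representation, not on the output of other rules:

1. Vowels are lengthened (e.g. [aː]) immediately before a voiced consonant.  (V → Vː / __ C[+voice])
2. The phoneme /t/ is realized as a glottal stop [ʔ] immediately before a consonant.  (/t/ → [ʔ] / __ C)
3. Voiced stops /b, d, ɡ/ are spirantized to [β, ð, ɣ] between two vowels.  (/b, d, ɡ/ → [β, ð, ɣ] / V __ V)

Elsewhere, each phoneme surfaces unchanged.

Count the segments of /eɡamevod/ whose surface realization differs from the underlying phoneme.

5

Segments that undergo a rule: /e/ → [eː] (rule 1); /ɡ/ → [ɣ] (rule 3); /a/ → [aː] (rule 1); /e/ → [eː] (rule 1); /o/ → [oː] (rule 1).
All other segments surface unchanged.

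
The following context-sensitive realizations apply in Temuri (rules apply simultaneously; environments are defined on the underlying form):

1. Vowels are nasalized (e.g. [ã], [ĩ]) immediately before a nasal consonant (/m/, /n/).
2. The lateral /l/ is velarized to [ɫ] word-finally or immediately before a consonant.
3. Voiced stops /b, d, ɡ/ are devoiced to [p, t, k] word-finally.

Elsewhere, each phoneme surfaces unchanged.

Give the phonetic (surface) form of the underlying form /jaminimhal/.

[jãmĩnĩmhaɫ]

/a/ — between /j/ and /m/, before a nasal consonant — surfaces as [ã] (rule 1).
Rule 1 applies to /i/ (between /m/ and /n/: before a nasal consonant) → [ĩ].
/i/ — between /n/ and /m/, before a nasal consonant — surfaces as [ĩ] (rule 1).
/a/ — between /h/ and /l/; rule 1 does not apply here → [a].
Rule 2 applies to /l/ (word-final: word-finally or immediately before a consonant) → [ɫ].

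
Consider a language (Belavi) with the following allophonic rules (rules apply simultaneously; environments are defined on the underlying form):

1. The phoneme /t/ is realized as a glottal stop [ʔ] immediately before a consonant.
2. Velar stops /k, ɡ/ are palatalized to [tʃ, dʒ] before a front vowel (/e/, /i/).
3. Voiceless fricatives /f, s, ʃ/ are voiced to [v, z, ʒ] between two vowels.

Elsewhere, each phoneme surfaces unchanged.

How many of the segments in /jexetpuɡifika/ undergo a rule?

Segments that undergo a rule: /t/ → [ʔ] (rule 1); /ɡ/ → [dʒ] (rule 2); /f/ → [v] (rule 3).
All other segments surface unchanged.

3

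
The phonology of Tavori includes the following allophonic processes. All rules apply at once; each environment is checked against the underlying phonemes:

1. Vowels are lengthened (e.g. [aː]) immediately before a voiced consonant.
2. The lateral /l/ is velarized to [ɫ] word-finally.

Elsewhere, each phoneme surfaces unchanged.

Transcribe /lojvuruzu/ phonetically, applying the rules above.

/l/ (word-initial): rule 2 targets it, but not word-finally → unchanged [l].
Rule 1 applies to /o/ (between /l/ and /j/: before a voiced consonant) → [oː].
/u/ (between /v/ and /r/) occurs before a voiced consonant → [uː] by rule 1.
/u/ (between /r/ and /z/) occurs before a voiced consonant → [uː] by rule 1.
/u/ (word-final) fails the environment for rule 1, so it stays [u].

[loːjvuːruːzu]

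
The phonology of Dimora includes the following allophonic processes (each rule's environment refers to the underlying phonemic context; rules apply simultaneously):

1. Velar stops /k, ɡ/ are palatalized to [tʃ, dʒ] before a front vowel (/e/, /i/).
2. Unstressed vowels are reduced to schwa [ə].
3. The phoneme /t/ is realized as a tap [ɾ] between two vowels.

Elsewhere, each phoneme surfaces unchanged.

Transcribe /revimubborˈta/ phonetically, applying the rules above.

/r/ (word-initial): no rule targets it → [r].
/e/ — between /r/ and /v/, in an unstressed syllable — surfaces as [ə] (rule 2).
/v/ stays [v].
/i/ meets the environment for rule 2 (in an unstressed syllable) → [ə].
/m/ — not in any rule's target class → [m].
/u/ (between /m/ and /b/): in an unstressed syllable, so rule 2 applies → [ə].
/b/ — not in any rule's target class → [b].
/b/ — not in any rule's target class → [b].
/o/ (between /b/ and /r/) occurs in an unstressed syllable → [ə] by rule 2.
/r/ (between /o/ and /t/) is unaffected → [r].
/t/ (between /r/ and /a/) is in the target of rule 3 but the environment (between two vowels) is not met → [t].
/a/ (word-final): rule 2 targets it, but not in an unstressed syllable → unchanged [a].

[rəvəməbbərˈta]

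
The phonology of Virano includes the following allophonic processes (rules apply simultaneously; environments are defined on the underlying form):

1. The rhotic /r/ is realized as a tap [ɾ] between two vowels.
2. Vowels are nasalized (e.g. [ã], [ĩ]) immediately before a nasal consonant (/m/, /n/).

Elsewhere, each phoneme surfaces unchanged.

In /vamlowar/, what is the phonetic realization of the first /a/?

/a/ meets the environment for rule 2 (before a nasal consonant) → [ã].

[ã]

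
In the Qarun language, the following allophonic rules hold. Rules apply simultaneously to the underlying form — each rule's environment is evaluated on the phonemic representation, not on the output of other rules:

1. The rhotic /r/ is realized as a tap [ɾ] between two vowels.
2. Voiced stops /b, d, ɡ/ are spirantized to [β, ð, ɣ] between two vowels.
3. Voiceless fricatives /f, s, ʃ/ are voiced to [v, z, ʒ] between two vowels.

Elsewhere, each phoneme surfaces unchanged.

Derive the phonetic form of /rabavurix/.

[raβavuɾix]

/r/ (word-initial): rule 1 targets it, but not between two vowels → unchanged [r].
/a/ stays [a].
Rule 2 applies to /b/ (between /a/ and /a/: between two vowels) → [β].
/a/ (between /b/ and /v/): no rule targets it → [a].
/v/ — not in any rule's target class → [v].
/u/ (between /v/ and /r/) is unaffected → [u].
/r/ meets the environment for rule 1 (between two vowels) → [ɾ].
/i/ (between /r/ and /x/): no rule targets it → [i].
/x/ (word-final): no rule targets it → [x].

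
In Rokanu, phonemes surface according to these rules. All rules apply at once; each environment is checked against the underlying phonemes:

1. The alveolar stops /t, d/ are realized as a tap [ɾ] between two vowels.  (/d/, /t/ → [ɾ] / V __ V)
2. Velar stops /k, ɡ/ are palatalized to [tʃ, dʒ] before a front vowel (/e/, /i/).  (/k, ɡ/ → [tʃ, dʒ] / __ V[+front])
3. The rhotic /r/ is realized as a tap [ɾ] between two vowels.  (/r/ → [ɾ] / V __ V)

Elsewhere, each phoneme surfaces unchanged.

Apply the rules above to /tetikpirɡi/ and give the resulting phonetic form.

[teɾikpirdʒi]

/t/ — word-initial; rule 1 does not apply here → [t].
/e/ stays [e].
/t/ (between /e/ and /i/): between two vowels, so rule 1 applies → [ɾ].
/i/ stays [i].
/k/ (between /i/ and /p/) fails the environment for rule 2, so it stays [k].
/p/ (between /k/ and /i/) is unaffected → [p].
/i/ (between /p/ and /r/) is unaffected → [i].
/r/ — between /i/ and /ɡ/; rule 3 does not apply here → [r].
Rule 2 applies to /ɡ/ (between /r/ and /i/: before a front vowel) → [dʒ].
/i/ (word-final): no rule targets it → [i].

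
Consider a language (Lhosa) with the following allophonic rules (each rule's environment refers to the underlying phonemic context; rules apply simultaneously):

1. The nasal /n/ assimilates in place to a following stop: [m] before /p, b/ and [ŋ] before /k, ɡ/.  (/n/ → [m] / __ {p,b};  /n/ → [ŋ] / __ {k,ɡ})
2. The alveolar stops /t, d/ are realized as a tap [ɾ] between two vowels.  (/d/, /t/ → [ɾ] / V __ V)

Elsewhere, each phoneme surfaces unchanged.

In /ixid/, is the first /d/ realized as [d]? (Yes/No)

/d/ (word-final) fails the environment for rule 2, so it stays [d].
The actual realization is [d], which matches [d].

Yes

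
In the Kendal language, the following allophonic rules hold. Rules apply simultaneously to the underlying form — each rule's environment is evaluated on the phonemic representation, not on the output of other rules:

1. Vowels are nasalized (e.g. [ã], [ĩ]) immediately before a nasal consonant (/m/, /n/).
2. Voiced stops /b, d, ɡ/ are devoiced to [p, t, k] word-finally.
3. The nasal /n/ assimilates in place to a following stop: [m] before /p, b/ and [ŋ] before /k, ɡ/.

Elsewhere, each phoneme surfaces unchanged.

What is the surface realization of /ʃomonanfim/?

[ʃõmõnãnfĩm]

/ʃ/ (word-initial): no rule targets it → [ʃ].
Rule 1 applies to /o/ (between /ʃ/ and /m/: before a nasal consonant) → [õ].
/m/ stays [m].
/o/ (between /m/ and /n/): before a nasal consonant, so rule 1 applies → [õ].
/n/ (between /o/ and /a/) fails the environment for rule 3, so it stays [n].
/a/ (between /n/ and /n/): before a nasal consonant, so rule 1 applies → [ã].
/n/ (between /a/ and /f/): rule 3 targets it, but not before a labial or velar stop → unchanged [n].
/f/ (between /n/ and /i/): no rule targets it → [f].
/i/ — between /f/ and /m/, before a nasal consonant — surfaces as [ĩ] (rule 1).
/m/ stays [m].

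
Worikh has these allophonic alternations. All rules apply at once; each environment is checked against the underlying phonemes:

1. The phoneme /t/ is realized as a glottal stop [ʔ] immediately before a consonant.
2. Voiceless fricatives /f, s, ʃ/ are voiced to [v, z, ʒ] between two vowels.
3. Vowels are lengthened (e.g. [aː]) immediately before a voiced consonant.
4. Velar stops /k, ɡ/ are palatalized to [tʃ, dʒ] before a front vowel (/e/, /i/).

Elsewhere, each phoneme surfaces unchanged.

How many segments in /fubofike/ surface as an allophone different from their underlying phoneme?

Segments that undergo a rule: /u/ → [uː] (rule 3); /f/ → [v] (rule 2); /k/ → [tʃ] (rule 4).
All other segments surface unchanged.

3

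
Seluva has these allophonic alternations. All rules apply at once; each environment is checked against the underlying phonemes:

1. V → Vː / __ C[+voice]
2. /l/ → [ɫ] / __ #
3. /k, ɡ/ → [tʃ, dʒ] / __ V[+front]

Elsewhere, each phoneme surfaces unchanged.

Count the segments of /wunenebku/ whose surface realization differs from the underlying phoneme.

Segments that undergo a rule: /u/ → [uː] (rule 1); /e/ → [eː] (rule 1); /e/ → [eː] (rule 1).
All other segments surface unchanged.

3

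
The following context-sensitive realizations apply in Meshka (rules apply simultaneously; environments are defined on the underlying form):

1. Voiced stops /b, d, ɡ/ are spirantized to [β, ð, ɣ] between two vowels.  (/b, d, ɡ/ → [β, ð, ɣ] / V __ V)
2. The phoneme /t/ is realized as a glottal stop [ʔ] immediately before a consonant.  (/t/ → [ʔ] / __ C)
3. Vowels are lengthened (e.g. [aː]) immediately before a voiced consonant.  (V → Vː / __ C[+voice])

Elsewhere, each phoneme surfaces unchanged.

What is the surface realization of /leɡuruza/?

/e/ (between /l/ and /ɡ/): before a voiced consonant, so rule 3 applies → [eː].
/ɡ/ (between /e/ and /u/) occurs between two vowels → [ɣ] by rule 1.
/u/ (between /ɡ/ and /r/) occurs before a voiced consonant → [uː] by rule 3.
/u/ meets the environment for rule 3 (before a voiced consonant) → [uː].
/a/ — word-final; rule 3 does not apply here → [a].

[leːɣuːruːza]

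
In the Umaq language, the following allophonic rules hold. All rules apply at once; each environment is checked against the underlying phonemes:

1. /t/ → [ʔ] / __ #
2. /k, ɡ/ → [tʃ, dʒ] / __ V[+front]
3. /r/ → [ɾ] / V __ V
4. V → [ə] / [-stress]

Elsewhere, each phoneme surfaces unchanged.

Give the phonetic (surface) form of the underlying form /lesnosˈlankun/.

/l/ stays [l].
/e/ (between /l/ and /s/): in an unstressed syllable, so rule 4 applies → [ə].
/s/ (between /e/ and /n/) is unaffected → [s].
/n/ stays [n].
/o/ (between /n/ and /s/) occurs in an unstressed syllable → [ə] by rule 4.
/s/ (between /o/ and /l/): no rule targets it → [s].
/l/ — not in any rule's target class → [l].
/a/ — between /l/ and /n/; rule 4 does not apply here → [a].
/n/ — not in any rule's target class → [n].
/k/ (between /n/ and /u/) is in the target of rule 2 but the environment (before a front vowel) is not met → [k].
/u/ (between /k/ and /n/) occurs in an unstressed syllable → [ə] by rule 4.
/n/ (word-final): no rule targets it → [n].

[ləsnəsˈlankən]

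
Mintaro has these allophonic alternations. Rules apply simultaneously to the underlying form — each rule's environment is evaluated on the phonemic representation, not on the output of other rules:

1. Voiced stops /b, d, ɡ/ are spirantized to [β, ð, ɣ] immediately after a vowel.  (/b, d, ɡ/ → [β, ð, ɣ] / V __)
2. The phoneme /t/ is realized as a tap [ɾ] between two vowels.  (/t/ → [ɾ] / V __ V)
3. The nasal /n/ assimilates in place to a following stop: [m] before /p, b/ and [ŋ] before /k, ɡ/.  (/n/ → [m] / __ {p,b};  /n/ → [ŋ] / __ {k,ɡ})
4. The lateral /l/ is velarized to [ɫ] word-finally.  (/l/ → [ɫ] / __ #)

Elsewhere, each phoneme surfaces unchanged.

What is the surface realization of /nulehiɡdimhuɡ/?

/n/ — word-initial; rule 3 does not apply here → [n].
/u/ stays [u].
/l/ (between /u/ and /e/): rule 4 targets it, but not word-finally → unchanged [l].
/e/ stays [e].
/h/ — not in any rule's target class → [h].
/i/ — not in any rule's target class → [i].
/ɡ/ (between /i/ and /d/): immediately after a vowel, so rule 1 applies → [ɣ].
/d/ (between /ɡ/ and /i/) fails the environment for rule 1, so it stays [d].
/i/ (between /d/ and /m/) is unaffected → [i].
/m/ (between /i/ and /h/): no rule targets it → [m].
/h/ (between /m/ and /u/): no rule targets it → [h].
/u/ stays [u].
/ɡ/ — word-final, immediately after a vowel — surfaces as [ɣ] (rule 1).

[nulehiɣdimhuɣ]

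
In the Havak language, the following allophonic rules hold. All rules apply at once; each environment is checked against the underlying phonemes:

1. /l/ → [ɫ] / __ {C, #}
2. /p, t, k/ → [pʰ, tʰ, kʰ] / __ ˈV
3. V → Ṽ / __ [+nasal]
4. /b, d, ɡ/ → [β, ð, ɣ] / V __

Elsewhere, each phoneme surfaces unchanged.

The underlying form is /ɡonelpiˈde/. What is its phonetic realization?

[ɡõneɫpiˈðe]

/ɡ/ — word-initial; rule 4 does not apply here → [ɡ].
/o/ meets the environment for rule 3 (before a nasal consonant) → [õ].
/n/ — not in any rule's target class → [n].
/e/ (between /n/ and /l/) is in the target of rule 3 but the environment (before a nasal consonant) is not met → [e].
/l/ — between /e/ and /p/, word-finally or immediately before a consonant — surfaces as [ɫ] (rule 1).
/p/ (between /l/ and /i/): rule 2 targets it, but not immediately before a stressed vowel → unchanged [p].
/i/ (between /p/ and /d/) fails the environment for rule 3, so it stays [i].
/d/ — between /i/ and /e/, immediately after a vowel — surfaces as [ð] (rule 4).
/e/ (word-final) fails the environment for rule 3, so it stays [e].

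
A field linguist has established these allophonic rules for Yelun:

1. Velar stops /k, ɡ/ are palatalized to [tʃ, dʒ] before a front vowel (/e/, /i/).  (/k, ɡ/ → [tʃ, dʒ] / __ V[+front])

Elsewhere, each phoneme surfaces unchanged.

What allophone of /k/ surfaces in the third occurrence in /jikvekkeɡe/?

[tʃ]

/k/ (between /k/ and /e/) occurs before a front vowel → [tʃ] by rule 1.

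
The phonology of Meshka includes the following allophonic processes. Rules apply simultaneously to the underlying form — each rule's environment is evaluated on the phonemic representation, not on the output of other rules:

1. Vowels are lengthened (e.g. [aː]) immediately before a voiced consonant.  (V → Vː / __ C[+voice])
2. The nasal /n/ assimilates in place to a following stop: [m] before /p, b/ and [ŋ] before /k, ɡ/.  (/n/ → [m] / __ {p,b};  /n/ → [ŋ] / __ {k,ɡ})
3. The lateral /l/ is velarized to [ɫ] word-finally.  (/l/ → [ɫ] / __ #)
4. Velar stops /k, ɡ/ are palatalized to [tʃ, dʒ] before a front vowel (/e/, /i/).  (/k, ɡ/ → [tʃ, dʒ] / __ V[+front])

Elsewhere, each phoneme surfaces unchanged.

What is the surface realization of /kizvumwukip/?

[tʃiːzvuːmwutʃip]

/k/ (word-initial) occurs before a front vowel → [tʃ] by rule 4.
/i/ (between /k/ and /z/) occurs before a voiced consonant → [iː] by rule 1.
/u/ meets the environment for rule 1 (before a voiced consonant) → [uː].
/u/ (between /w/ and /k/): rule 1 targets it, but not before a voiced consonant → unchanged [u].
Rule 4 applies to /k/ (between /u/ and /i/: before a front vowel) → [tʃ].
/i/ — between /k/ and /p/; rule 1 does not apply here → [i].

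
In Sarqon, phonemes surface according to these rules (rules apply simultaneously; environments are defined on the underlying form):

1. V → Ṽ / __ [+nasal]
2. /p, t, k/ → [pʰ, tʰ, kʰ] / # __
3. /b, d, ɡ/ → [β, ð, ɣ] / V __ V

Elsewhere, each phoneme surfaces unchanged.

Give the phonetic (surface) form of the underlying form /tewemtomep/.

/t/ — word-initial, word-initially — surfaces as [tʰ] (rule 2).
/e/ (between /t/ and /w/) fails the environment for rule 1, so it stays [e].
/w/ (between /e/ and /e/) is unaffected → [w].
/e/ (between /w/ and /m/) occurs before a nasal consonant → [ẽ] by rule 1.
/m/ stays [m].
/t/ (between /m/ and /o/): rule 2 targets it, but not word-initially → unchanged [t].
/o/ (between /t/ and /m/) occurs before a nasal consonant → [õ] by rule 1.
/m/ stays [m].
/e/ (between /m/ and /p/) is in the target of rule 1 but the environment (before a nasal consonant) is not met → [e].
/p/ (word-final) fails the environment for rule 2, so it stays [p].

[tʰewẽmtõmep]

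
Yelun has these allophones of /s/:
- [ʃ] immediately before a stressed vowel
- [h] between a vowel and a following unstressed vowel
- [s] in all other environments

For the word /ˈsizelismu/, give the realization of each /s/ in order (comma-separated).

Occurrence 1 (position 1): immediately before a stressed vowel → [ʃ].
Occurrence 2 (position 7): no conditioning environment matches → elsewhere allophone [s].

[ʃ], [s]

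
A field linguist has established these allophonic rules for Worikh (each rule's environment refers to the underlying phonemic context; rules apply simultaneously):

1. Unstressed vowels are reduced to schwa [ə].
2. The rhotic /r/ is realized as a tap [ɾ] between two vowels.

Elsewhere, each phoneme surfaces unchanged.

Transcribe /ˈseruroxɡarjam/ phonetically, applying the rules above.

/e/ (between /s/ and /r/): rule 1 targets it, but not in an unstressed syllable → unchanged [e].
/r/ — between /e/ and /u/, between two vowels — surfaces as [ɾ] (rule 2).
/u/ (between /r/ and /r/) occurs in an unstressed syllable → [ə] by rule 1.
/r/ (between /u/ and /o/): between two vowels, so rule 2 applies → [ɾ].
Rule 1 applies to /o/ (between /r/ and /x/: in an unstressed syllable) → [ə].
/a/ — between /ɡ/ and /r/, in an unstressed syllable — surfaces as [ə] (rule 1).
/r/ — between /a/ and /j/; rule 2 does not apply here → [r].
/a/ (between /j/ and /m/): in an unstressed syllable, so rule 1 applies → [ə].

[ˈseɾəɾəxɡərjəm]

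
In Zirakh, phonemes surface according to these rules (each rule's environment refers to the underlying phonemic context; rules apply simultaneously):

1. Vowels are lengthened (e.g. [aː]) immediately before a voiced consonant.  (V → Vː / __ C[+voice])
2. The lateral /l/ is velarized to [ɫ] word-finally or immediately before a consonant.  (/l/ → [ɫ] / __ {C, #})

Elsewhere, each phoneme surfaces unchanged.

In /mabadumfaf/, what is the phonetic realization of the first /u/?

[uː]

/u/ — between /d/ and /m/, before a voiced consonant — surfaces as [uː] (rule 1).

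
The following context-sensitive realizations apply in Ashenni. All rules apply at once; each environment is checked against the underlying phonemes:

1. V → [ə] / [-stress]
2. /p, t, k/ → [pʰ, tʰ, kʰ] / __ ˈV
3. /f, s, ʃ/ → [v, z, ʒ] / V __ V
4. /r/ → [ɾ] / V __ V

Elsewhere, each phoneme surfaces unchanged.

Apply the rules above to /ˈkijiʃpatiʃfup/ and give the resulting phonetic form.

/k/ (word-initial): immediately before a stressed vowel, so rule 2 applies → [kʰ].
/i/ (between /k/ and /j/) is in the target of rule 1 but the environment (in an unstressed syllable) is not met → [i].
/j/ (between /i/ and /i/): no rule targets it → [j].
/i/ (between /j/ and /ʃ/): in an unstressed syllable, so rule 1 applies → [ə].
/ʃ/ — between /i/ and /p/; rule 3 does not apply here → [ʃ].
/p/ (between /ʃ/ and /a/): rule 2 targets it, but not immediately before a stressed vowel → unchanged [p].
Rule 1 applies to /a/ (between /p/ and /t/: in an unstressed syllable) → [ə].
/t/ (between /a/ and /i/) is in the target of rule 2 but the environment (immediately before a stressed vowel) is not met → [t].
/i/ meets the environment for rule 1 (in an unstressed syllable) → [ə].
/ʃ/ (between /i/ and /f/) fails the environment for rule 3, so it stays [ʃ].
/f/ (between /ʃ/ and /u/) is in the target of rule 3 but the environment (between two vowels) is not met → [f].
/u/ (between /f/ and /p/): in an unstressed syllable, so rule 1 applies → [ə].
/p/ (word-final) is in the target of rule 2 but the environment (immediately before a stressed vowel) is not met → [p].

[ˈkʰijəʃpətəʃfəp]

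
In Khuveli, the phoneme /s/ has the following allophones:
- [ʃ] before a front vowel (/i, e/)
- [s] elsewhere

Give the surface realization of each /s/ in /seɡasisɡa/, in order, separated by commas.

[ʃ], [ʃ], [s]

Occurrence 1 (position 1): before a front vowel (/i, e/) → [ʃ].
Occurrence 2 (position 5): before a front vowel (/i, e/) → [ʃ].
Occurrence 3 (position 7): no conditioning environment matches → elsewhere allophone [s].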